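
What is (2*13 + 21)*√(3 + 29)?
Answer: 188*√2 ≈ 265.87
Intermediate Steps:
(2*13 + 21)*√(3 + 29) = (26 + 21)*√32 = 47*(4*√2) = 188*√2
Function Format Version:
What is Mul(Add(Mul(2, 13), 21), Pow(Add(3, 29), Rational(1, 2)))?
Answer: Mul(188, Pow(2, Rational(1, 2))) ≈ 265.87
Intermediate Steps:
Mul(Add(Mul(2, 13), 21), Pow(Add(3, 29), Rational(1, 2))) = Mul(Add(26, 21), Pow(32, Rational(1, 2))) = Mul(47, Mul(4, Pow(2, Rational(1, 2)))) = Mul(188, Pow(2, Rational(1, 2)))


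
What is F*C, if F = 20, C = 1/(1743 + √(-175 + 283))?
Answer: 11620/1012647 - 40*√3/1012647 ≈ 0.011406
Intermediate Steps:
C = 1/(1743 + 6*√3) (C = 1/(1743 + √108) = 1/(1743 + 6*√3) ≈ 0.00057032)
F*C = 20*(581/1012647 - 2*√3/1012647) = 11620/1012647 - 40*√3/1012647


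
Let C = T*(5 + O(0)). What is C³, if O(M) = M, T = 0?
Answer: 0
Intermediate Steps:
C = 0 (C = 0*(5 + 0) = 0*5 = 0)
C³ = 0³ = 0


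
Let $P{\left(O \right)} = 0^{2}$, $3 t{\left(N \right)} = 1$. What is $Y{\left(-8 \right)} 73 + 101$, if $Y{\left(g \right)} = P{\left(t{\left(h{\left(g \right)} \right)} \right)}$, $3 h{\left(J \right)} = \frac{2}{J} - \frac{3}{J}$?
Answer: $101$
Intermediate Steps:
$h{\left(J \right)} = - \frac{1}{3 J}$ ($h{\left(J \right)} = \frac{\frac{2}{J} - \frac{3}{J}}{3} = \frac{\left(-1\right) \frac{1}{J}}{3} = - \frac{1}{3 J}$)
$t{\left(N \right)} = \frac{1}{3}$ ($t{\left(N \right)} = \frac{1}{3} \cdot 1 = \frac{1}{3}$)
$P{\left(O \right)} = 0$
$Y{\left(g \right)} = 0$
$Y{\left(-8 \right)} 73 + 101 = 0 \cdot 73 + 101 = 0 + 101 = 101$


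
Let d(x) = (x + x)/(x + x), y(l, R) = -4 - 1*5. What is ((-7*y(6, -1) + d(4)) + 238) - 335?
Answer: -33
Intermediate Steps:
y(l, R) = -9 (y(l, R) = -4 - 5 = -9)
d(x) = 1 (d(x) = (2*x)/((2*x)) = (2*x)*(1/(2*x)) = 1)
((-7*y(6, -1) + d(4)) + 238) - 335 = ((-7*(-9) + 1) + 238) - 335 = ((63 + 1) + 238) - 335 = (64 + 238) - 335 = 302 - 335 = -33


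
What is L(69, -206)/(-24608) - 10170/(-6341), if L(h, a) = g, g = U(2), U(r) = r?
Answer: 125125339/78019664 ≈ 1.6038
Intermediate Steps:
g = 2
L(h, a) = 2
L(69, -206)/(-24608) - 10170/(-6341) = 2/(-24608) - 10170/(-6341) = 2*(-1/24608) - 10170*(-1/6341) = -1/12304 + 10170/6341 = 125125339/78019664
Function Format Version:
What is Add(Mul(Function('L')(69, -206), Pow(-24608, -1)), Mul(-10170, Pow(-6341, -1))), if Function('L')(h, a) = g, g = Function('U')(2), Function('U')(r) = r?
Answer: Rational(125125339, 78019664) ≈ 1.6038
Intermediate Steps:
g = 2
Function('L')(h, a) = 2
Add(Mul(Function('L')(69, -206), Pow(-24608, -1)), Mul(-10170, Pow(-6341, -1))) = Add(Mul(2, Pow(-24608, -1)), Mul(-10170, Pow(-6341, -1))) = Add(Mul(2, Rational(-1, 24608)), Mul(-10170, Rational(-1, 6341))) = Add(Rational(-1, 12304), Rational(10170, 6341)) = Rational(125125339, 78019664)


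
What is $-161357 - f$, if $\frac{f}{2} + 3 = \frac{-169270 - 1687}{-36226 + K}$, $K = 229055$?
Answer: $- \frac{31112810065}{192829} \approx -1.6135 \cdot 10^{5}$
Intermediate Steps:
$f = - \frac{1498888}{192829}$ ($f = -6 + 2 \frac{-169270 - 1687}{-36226 + 229055} = -6 + 2 \left(- \frac{170957}{192829}\right) = -6 - \frac{341914}{192829} = - \frac{1498888}{192829} \approx -7.7731$)
$-161357 - f = -161357 - - \frac{1498888}{192829} = -161357 + \frac{1498888}{192829} = - \frac{31112810065}{192829}$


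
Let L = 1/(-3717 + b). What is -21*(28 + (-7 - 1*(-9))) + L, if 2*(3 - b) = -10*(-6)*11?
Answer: -2547721/4044 ≈ -630.00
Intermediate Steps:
b = -327 (b = 3 - (-10*(-6))*11/2 = 3 - 30*11 = 3 - ½*660 = 3 - 330 = -327)
L = -1/4044 (L = 1/(-3717 - 327) = 1/(-4044) = -1/4044 ≈ -0.00024728)
-21*(28 + (-7 - 1*(-9))) + L = -21*(28 + (-7 - 1*(-9))) - 1/4044 = -21*(28 + (-7 + 9)) - 1/4044 = -21*(28 + 2) - 1/4044 = -21*30 - 1/4044 = -630 - 1/4044 = -2547721/4044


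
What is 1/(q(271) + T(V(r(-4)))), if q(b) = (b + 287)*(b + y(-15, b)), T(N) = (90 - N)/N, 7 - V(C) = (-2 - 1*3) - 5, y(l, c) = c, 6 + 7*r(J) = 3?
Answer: 17/5141485 ≈ 3.3064e-6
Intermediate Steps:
r(J) = -3/7 (r(J) = -6/7 + (⅐)*3 = -6/7 + 3/7 = -3/7)
V(C) = 17 (V(C) = 7 - ((-2 - 1*3) - 5) = 7 - ((-2 - 3) - 5) = 7 - (-5 - 5) = 7 - 1*(-10) = 7 + 10 = 17)
T(N) = (90 - N)/N
q(b) = 2*b*(287 + b) (q(b) = (b + 287)*(b + b) = (287 + b)*(2*b) = 2*b*(287 + b))
1/(q(271) + T(V(r(-4)))) = 1/(2*271*(287 + 271) + (90 - 1*17)/17) = 1/(2*271*558 + (90 - 17)/17) = 1/(302436 + (1/17)*73) = 1/(302436 + 73/17) = 1/(5141485/17) = 17/5141485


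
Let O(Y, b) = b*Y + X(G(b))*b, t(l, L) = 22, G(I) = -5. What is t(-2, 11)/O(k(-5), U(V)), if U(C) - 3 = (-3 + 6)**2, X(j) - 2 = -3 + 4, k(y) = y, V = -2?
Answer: -11/12 ≈ -0.91667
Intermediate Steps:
X(j) = 3 (X(j) = 2 + (-3 + 4) = 2 + 1 = 3)
U(C) = 12 (U(C) = 3 + (-3 + 6)**2 = 3 + 3**2 = 3 + 9 = 12)
O(Y, b) = 3*b + Y*b (O(Y, b) = b*Y + 3*b = Y*b + 3*b = 3*b + Y*b)
t(-2, 11)/O(k(-5), U(V)) = 22/((12*(3 - 5))) = 22/((12*(-2))) = 22/(-24) = 22*(-1/24) = -11/12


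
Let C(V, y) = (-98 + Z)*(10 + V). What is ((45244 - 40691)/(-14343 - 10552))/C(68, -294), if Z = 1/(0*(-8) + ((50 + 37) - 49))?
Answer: 86507/3614679315 ≈ 2.3932e-5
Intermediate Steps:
Z = 1/38 (Z = 1/(0 + (87 - 49)) = 1/(0 + 38) = 1/38 ≈ 0.026316)
C(V, y) = -18615/19 - 3723*V/38 (C(V, y) = (-98 + 1/38)*(10 + V) = -3723*(10 + V)/38 = -18615/19 - 3723*V/38)
((45244 - 40691)/(-14343 - 10552))/C(68, -294) = ((45244 - 40691)/(-14343 - 10552))/(-18615/19 - 3723/38*68) = (4553/(-24895))/(-18615/19 - 126582/19) = (4553*(-1/24895))/(-145197/19) = -4553/24895*(-19/145197) = 86507/3614679315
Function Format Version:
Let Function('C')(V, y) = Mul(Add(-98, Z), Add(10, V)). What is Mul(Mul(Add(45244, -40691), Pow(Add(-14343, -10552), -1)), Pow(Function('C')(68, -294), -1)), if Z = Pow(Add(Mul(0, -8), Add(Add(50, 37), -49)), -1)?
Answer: Rational(86507, 3614679315) ≈ 2.3932e-5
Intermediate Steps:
Z = Rational(1, 38) (Z = Pow(Add(0, Add(87, -49)), -1) = Pow(Add(0, 38), -1) = Pow(38, -1) = Rational(1, 38) ≈ 0.026316)
Function('C')(V, y) = Add(Rational(-18615, 19), Mul(Rational(-3723, 38), V)) (Function('C')(V, y) = Mul(Add(-98, Rational(1, 38)), Add(10, V)) = Mul(Rational(-3723, 38), Add(10, V)) = Add(Rational(-18615, 19), Mul(Rational(-3723, 38), V)))
Mul(Mul(Add(45244, -40691), Pow(Add(-14343, -10552), -1)), Pow(Function('C')(68, -294), -1)) = Mul(Mul(Add(45244, -40691), Pow(Add(-14343, -10552), -1)), Pow(Add(Rational(-18615, 19), Mul(Rational(-3723, 38), 68)), -1)) = Mul(Mul(4553, Pow(-24895, -1)), Pow(Add(Rational(-18615, 19), Rational(-126582, 19)), -1)) = Mul(Mul(4553, Rational(-1, 24895)), Pow(Rational(-145197, 19), -1)) = Mul(Rational(-4553, 24895), Rational(-19, 145197)) = Rational(86507, 3614679315)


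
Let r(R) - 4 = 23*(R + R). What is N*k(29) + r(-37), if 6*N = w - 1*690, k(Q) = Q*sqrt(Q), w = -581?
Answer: -1698 - 36859*sqrt(29)/6 ≈ -34780.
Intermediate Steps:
r(R) = 4 + 46*R (r(R) = 4 + 23*(R + R) = 4 + 23*(2*R) = 4 + 46*R)
k(Q) = Q**(3/2)
N = -1271/6 (N = (-581 - 1*690)/6 = (-581 - 690)/6 = (1/6)*(-1271) = -1271/6 ≈ -211.83)
N*k(29) + r(-37) = -36859*sqrt(29)/6 + (4 + 46*(-37)) = -36859*sqrt(29)/6 + (4 - 1702) = -36859*sqrt(29)/6 - 1698 = -1698 - 36859*sqrt(29)/6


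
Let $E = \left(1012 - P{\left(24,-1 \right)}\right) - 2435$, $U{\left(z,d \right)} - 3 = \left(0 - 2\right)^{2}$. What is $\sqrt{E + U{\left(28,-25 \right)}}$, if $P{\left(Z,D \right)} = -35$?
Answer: $i \sqrt{1381} \approx 37.162 i$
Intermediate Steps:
$U{\left(z,d \right)} = 7$ ($U{\left(z,d \right)} = 3 + \left(0 - 2\right)^{2} = 3 + \left(-2\right)^{2} = 3 + 4 = 7$)
$E = -1388$ ($E = \left(1012 - -35\right) - 2435 = \left(1012 + 35\right) - 2435 = 1047 - 2435 = -1388$)
$\sqrt{E + U{\left(28,-25 \right)}} = \sqrt{-1388 + 7} = \sqrt{-1381} = i \sqrt{1381}$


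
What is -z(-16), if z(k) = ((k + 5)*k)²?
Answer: -30976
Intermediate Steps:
z(k) = k²*(5 + k)² (z(k) = ((5 + k)*k)² = (k*(5 + k))² = k²*(5 + k)²)
-z(-16) = -(-16)²*(5 - 16)² = -256*(-11)² = -256*121 = -1*30976 = -30976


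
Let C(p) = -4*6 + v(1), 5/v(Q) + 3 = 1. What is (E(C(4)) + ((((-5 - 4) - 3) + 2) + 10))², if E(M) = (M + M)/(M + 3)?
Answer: 11236/2209 ≈ 5.0865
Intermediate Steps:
v(Q) = -5/2 (v(Q) = 5/(-3 + 1) = 5/(-2) = 5*(-½) = -5/2)
C(p) = -53/2 (C(p) = -4*6 - 5/2 = -24 - 5/2 = -53/2)
E(M) = 2*M/(3 + M) (E(M) = (2*M)/(3 + M) = 2*M/(3 + M))
(E(C(4)) + ((((-5 - 4) - 3) + 2) + 10))² = (2*(-53/2)/(3 - 53/2) + ((((-5 - 4) - 3) + 2) + 10))² = (2*(-53/2)/(-47/2) + (((-9 - 3) + 2) + 10))² = (2*(-53/2)*(-2/47) + ((-12 + 2) + 10))² = (106/47 + (-10 + 10))² = (106/47 + 0)² = (106/47)² = 11236/2209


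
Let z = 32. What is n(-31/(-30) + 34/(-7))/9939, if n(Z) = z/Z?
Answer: -2240/2660339 ≈ -0.00084200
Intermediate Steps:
n(Z) = 32/Z
n(-31/(-30) + 34/(-7))/9939 = (32/(-31/(-30) + 34/(-7)))/9939 = (32/(-31*(-1/30) + 34*(-1/7)))*(1/9939) = (32/(31/30 - 34/7))*(1/9939) = (32/(-803/210))*(1/9939) = (32*(-210/803))*(1/9939) = -6720/803*1/9939 = -2240/2660339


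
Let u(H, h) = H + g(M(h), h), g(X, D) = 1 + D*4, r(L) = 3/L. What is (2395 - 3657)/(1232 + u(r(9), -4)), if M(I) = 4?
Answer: -1893/1826 ≈ -1.0367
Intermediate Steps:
g(X, D) = 1 + 4*D
u(H, h) = 1 + H + 4*h (u(H, h) = H + (1 + 4*h) = 1 + H + 4*h)
(2395 - 3657)/(1232 + u(r(9), -4)) = (2395 - 3657)/(1232 + (1 + 3/9 + 4*(-4))) = -1262/(1232 + (1 + 3*(⅑) - 16)) = -1262/(1232 + (1 + ⅓ - 16)) = -1262/(1232 - 44/3) = -1262/3652/3 = -1262*3/3652 = -1893/1826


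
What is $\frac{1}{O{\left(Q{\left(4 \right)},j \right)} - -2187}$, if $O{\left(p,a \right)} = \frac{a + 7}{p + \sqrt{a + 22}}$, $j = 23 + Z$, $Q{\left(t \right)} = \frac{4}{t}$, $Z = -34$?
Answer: $\frac{10937}{23923585} + \frac{2 \sqrt{11}}{23923585} \approx 0.00045744$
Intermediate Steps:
$j = -11$ ($j = 23 - 34 = -11$)
$O{\left(p,a \right)} = \frac{7 + a}{p + \sqrt{22 + a}}$
$\frac{1}{O{\left(Q{\left(4 \right)},j \right)} - -2187} = \frac{1}{\frac{7 - 11}{\frac{4}{4} + \sqrt{22 - 11}} - -2187} = \frac{1}{\frac{1}{4 \cdot \frac{1}{4} + \sqrt{11}} \left(-4\right) + 2187} = \frac{1}{\frac{1}{1 + \sqrt{11}} \left(-4\right) + 2187} = \frac{1}{- \frac{4}{1 + \sqrt{11}} + 2187} = \frac{1}{2187 - \frac{4}{1 + \sqrt{11}}}$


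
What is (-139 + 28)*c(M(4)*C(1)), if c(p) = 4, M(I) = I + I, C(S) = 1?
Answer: -444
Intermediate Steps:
M(I) = 2*I
(-139 + 28)*c(M(4)*C(1)) = (-139 + 28)*4 = -111*4 = -444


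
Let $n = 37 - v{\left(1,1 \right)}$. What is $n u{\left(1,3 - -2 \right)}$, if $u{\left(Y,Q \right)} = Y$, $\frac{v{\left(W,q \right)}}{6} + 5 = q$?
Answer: $61$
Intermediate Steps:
$v{\left(W,q \right)} = -30 + 6 q$
$n = 61$ ($n = 37 - \left(-30 + 6 \cdot 1\right) = 37 - \left(-30 + 6\right) = 37 - -24 = 37 + 24 = 61$)
$n u{\left(1,3 - -2 \right)} = 61 \cdot 1 = 61$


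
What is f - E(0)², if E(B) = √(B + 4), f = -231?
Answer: -235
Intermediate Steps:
E(B) = √(4 + B)
f - E(0)² = -231 - (√(4 + 0))² = -231 - (√4)² = -231 - 1*2² = -231 - 1*4 = -231 - 4 = -235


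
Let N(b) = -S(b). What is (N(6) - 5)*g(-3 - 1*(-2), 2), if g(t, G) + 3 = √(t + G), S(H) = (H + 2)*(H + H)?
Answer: 202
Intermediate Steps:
S(H) = 2*H*(2 + H) (S(H) = (2 + H)*(2*H) = 2*H*(2 + H))
N(b) = -2*b*(2 + b)
g(t, G) = -3 + √(G + t) (g(t, G) = -3 + √(t + G) = -3 + √(G + t))
(N(6) - 5)*g(-3 - 1*(-2), 2) = (-2*6*(2 + 6) - 5)*(-3 + √(2 + (-3 - 1*(-2)))) = (-2*6*8 - 5)*(-3 + √(2 + (-3 + 2))) = (-96 - 5)*(-3 + √(2 - 1)) = -101*(-3 + √1) = -101*(-3 + 1) = -101*(-2) = 202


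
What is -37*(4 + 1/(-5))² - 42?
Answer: -14407/25 ≈ -576.28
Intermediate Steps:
-37*(4 + 1/(-5))² - 42 = -37*(4 - ⅕)² - 42 = -37*(19/5)² - 42 = -37*361/25 - 42 = -13357/25 - 42 = -14407/25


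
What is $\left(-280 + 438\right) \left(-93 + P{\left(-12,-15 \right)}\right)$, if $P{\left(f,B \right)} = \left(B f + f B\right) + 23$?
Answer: $45820$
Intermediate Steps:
$P{\left(f,B \right)} = 23 + 2 B f$ ($P{\left(f,B \right)} = \left(B f + B f\right) + 23 = 2 B f + 23 = 23 + 2 B f$)
$\left(-280 + 438\right) \left(-93 + P{\left(-12,-15 \right)}\right) = \left(-280 + 438\right) \left(-93 + \left(23 + 2 \left(-15\right) \left(-12\right)\right)\right) = 158 \left(-93 + \left(23 + 360\right)\right) = 158 \left(-93 + 383\right) = 158 \cdot 290 = 45820$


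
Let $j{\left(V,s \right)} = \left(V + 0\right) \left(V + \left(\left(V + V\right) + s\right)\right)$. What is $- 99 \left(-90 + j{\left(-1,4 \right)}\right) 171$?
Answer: $1540539$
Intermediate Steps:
$j{\left(V,s \right)} = V \left(s + 3 V\right)$ ($j{\left(V,s \right)} = V \left(V + \left(2 V + s\right)\right) = V \left(V + \left(s + 2 V\right)\right) = V \left(s + 3 V\right)$)
$- 99 \left(-90 + j{\left(-1,4 \right)}\right) 171 = - 99 \left(-90 - \left(4 + 3 \left(-1\right)\right)\right) 171 = - 99 \left(-90 - \left(4 - 3\right)\right) 171 = - 99 \left(-90 - 1\right) 171 = \left(-99\right) \left(-91\right) 171 = 9009 \cdot 171 = 1540539$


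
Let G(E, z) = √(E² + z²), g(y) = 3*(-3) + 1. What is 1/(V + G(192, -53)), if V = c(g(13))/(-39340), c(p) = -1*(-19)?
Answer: 747460/61399347158439 + 1547635600*√39673/61399347158439 ≈ 0.0050206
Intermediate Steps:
g(y) = -8 (g(y) = -9 + 1 = -8)
c(p) = 19
V = -19/39340 (V = 19/(-39340) = 19*(-1/39340) = -19/39340 ≈ -0.00048297)
1/(V + G(192, -53)) = 1/(-19/39340 + √(192² + (-53)²)) = 1/(-19/39340 + √(36864 + 2809)) = 1/(-19/39340 + √39673)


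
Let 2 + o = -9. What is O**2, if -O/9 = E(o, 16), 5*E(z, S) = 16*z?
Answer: 2509056/25 ≈ 1.0036e+5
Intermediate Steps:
o = -11 (o = -2 - 9 = -11)
E(z, S) = 16*z/5 (E(z, S) = (16*z)/5 = 16*z/5)
O = 1584/5 (O = -144*(-11)/5 = -9*(-176/5) = 1584/5 ≈ 316.80)
O**2 = (1584/5)**2 = 2509056/25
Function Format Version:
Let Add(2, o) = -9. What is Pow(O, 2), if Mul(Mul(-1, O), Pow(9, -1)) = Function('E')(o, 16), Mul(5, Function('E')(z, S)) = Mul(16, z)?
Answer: Rational(2509056, 25) ≈ 1.0036e+5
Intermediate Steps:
o = -11 (o = Add(-2, -9) = -11)
Function('E')(z, S) = Mul(Rational(16, 5), z) (Function('E')(z, S) = Mul(Rational(1, 5), Mul(16, z)) = Mul(Rational(16, 5), z))
O = Rational(1584, 5) (O = Mul(-9, Mul(Rational(16, 5), -11)) = Mul(-9, Rational(-176, 5)) = Rational(1584, 5) ≈ 316.80)
Pow(O, 2) = Pow(Rational(1584, 5), 2) = Rational(2509056, 25)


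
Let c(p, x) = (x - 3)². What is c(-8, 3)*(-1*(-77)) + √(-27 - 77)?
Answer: 2*I*√26 ≈ 10.198*I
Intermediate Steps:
c(p, x) = (-3 + x)²
c(-8, 3)*(-1*(-77)) + √(-27 - 77) = (-3 + 3)²*(-1*(-77)) + √(-27 - 77) = 0²*77 + √(-104) = 0*77 + 2*I*√26 = 0 + 2*I*√26 = 2*I*√26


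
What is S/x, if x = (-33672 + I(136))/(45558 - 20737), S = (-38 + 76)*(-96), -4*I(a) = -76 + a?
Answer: 1588544/591 ≈ 2687.9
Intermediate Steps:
I(a) = 19 - a/4 (I(a) = -(-76 + a)/4 = 19 - a/4)
S = -3648 (S = 38*(-96) = -3648)
x = -33687/24821 (x = (-33672 + (19 - 1/4*136))/(45558 - 20737) = (-33672 + (19 - 34))/24821 = (-33672 - 15)*(1/24821) = -33687*1/24821 = -33687/24821 ≈ -1.3572)
S/x = -3648/(-33687/24821) = -3648*(-24821/33687) = 1588544/591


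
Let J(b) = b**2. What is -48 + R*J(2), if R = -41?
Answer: -212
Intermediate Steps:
-48 + R*J(2) = -48 - 41*2**2 = -48 - 41*4 = -48 - 164 = -212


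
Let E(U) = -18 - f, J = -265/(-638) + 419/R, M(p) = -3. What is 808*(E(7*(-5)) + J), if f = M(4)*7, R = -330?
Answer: 8295736/4785 ≈ 1733.7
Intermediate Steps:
J = -4088/4785 (J = -265/(-638) + 419/(-330) = -265*(-1/638) + 419*(-1/330) = 265/638 - 419/330 = -4088/4785 ≈ -0.85434)
f = -21 (f = -3*7 = -21)
E(U) = 3 (E(U) = -18 - 1*(-21) = -18 + 21 = 3)
808*(E(7*(-5)) + J) = 808*(3 - 4088/4785) = 808*(10267/4785) = 8295736/4785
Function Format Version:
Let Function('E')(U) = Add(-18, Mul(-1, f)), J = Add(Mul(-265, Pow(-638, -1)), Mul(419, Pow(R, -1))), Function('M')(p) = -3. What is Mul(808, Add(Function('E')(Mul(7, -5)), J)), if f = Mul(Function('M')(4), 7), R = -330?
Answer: Rational(8295736, 4785) ≈ 1733.7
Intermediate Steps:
J = Rational(-4088, 4785) (J = Add(Mul(-265, Pow(-638, -1)), Mul(419, Pow(-330, -1))) = Add(Mul(-265, Rational(-1, 638)), Mul(419, Rational(-1, 330))) = Add(Rational(265, 638), Rational(-419, 330)) = Rational(-4088, 4785) ≈ -0.85434)
f = -21 (f = Mul(-3, 7) = -21)
Function('E')(U) = 3 (Function('E')(U) = Add(-18, Mul(-1, -21)) = Add(-18, 21) = 3)
Mul(808, Add(Function('E')(Mul(7, -5)), J)) = Mul(808, Add(3, Rational(-4088, 4785))) = Mul(808, Rational(10267, 4785)) = Rational(8295736, 4785)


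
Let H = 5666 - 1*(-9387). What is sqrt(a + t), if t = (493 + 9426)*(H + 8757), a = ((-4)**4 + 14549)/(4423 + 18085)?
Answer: 35*sqrt(24417714966551)/11254 ≈ 15368.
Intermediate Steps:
H = 15053 (H = 5666 + 9387 = 15053)
a = 14805/22508 (a = (256 + 14549)/22508 = 14805*(1/22508) = 14805/22508 ≈ 0.65777)
t = 236171390 (t = (493 + 9426)*(15053 + 8757) = 9919*23810 = 236171390)
sqrt(a + t) = sqrt(14805/22508 + 236171390) = sqrt(5315745660925/22508) = 35*sqrt(24417714966551)/11254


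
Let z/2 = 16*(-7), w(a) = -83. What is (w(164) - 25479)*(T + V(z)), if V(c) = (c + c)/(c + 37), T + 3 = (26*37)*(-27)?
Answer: 124161050062/187 ≈ 6.6396e+8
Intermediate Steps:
z = -224 (z = 2*(16*(-7)) = 2*(-112) = -224)
T = -25977 (T = -3 + (26*37)*(-27) = -3 + 962*(-27) = -3 - 25974 = -25977)
V(c) = 2*c/(37 + c) (V(c) = (2*c)/(37 + c) = 2*c/(37 + c))
(w(164) - 25479)*(T + V(z)) = (-83 - 25479)*(-25977 + 2*(-224)/(37 - 224)) = -25562*(-25977 + 2*(-224)/(-187)) = -25562*(-25977 + 2*(-224)*(-1/187)) = -25562*(-25977 + 448/187) = -25562*(-4857251/187) = 124161050062/187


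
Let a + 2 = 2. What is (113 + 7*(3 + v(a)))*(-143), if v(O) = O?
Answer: -19162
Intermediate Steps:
a = 0 (a = -2 + 2 = 0)
(113 + 7*(3 + v(a)))*(-143) = (113 + 7*(3 + 0))*(-143) = (113 + 7*3)*(-143) = (113 + 21)*(-143) = 134*(-143) = -19162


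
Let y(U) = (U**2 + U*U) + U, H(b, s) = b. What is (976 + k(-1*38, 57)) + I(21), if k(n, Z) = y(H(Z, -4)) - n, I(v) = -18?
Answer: 7551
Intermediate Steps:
y(U) = U + 2*U**2 (y(U) = (U**2 + U**2) + U = 2*U**2 + U = U + 2*U**2)
k(n, Z) = -n + Z*(1 + 2*Z) (k(n, Z) = Z*(1 + 2*Z) - n = -n + Z*(1 + 2*Z))
(976 + k(-1*38, 57)) + I(21) = (976 + (-(-1)*38 + 57*(1 + 2*57))) - 18 = (976 + (-1*(-38) + 57*(1 + 114))) - 18 = (976 + (38 + 57*115)) - 18 = (976 + (38 + 6555)) - 18 = (976 + 6593) - 18 = 7569 - 18 = 7551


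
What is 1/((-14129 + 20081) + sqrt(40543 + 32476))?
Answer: 5952/35353285 - sqrt(73019)/35353285 ≈ 0.00016071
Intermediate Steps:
1/((-14129 + 20081) + sqrt(40543 + 32476)) = 1/(5952 + sqrt(73019))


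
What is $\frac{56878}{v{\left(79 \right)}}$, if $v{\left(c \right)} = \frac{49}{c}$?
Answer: $\frac{4493362}{49} \approx 91701.0$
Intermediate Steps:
$\frac{56878}{v{\left(79 \right)}} = \frac{56878}{49 \cdot \frac{1}{79}} = \frac{56878}{\frac{49}{79}} = 56878 \cdot \frac{79}{49} = \frac{4493362}{49}$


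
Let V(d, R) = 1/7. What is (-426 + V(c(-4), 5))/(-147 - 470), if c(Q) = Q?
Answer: 2981/4319 ≈ 0.69021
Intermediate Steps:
V(d, R) = ⅐
(-426 + V(c(-4), 5))/(-147 - 470) = (-426 + ⅐)/(-147 - 470) = -2981/7/(-617) = -2981/7*(-1/617) = 2981/4319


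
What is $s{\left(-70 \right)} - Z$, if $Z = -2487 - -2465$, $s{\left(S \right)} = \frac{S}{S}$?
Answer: $23$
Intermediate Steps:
$s{\left(S \right)} = 1$
$Z = -22$ ($Z = -2487 + 2465 = -22$)
$s{\left(-70 \right)} - Z = 1 - -22 = 1 + 22 = 23$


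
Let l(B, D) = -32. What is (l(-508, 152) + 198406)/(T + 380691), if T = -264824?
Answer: 198374/115867 ≈ 1.7121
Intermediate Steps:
(l(-508, 152) + 198406)/(T + 380691) = (-32 + 198406)/(-264824 + 380691) = 198374/115867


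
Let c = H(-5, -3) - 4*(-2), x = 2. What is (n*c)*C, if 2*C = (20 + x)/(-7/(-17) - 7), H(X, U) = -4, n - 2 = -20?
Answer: 1683/14 ≈ 120.21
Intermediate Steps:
n = -18 (n = 2 - 20 = -18)
c = 4 (c = -4 - 4*(-2) = -4 + 8 = 4)
C = -187/112 (C = ((20 + 2)/(-7/(-17) - 7))/2 = (22/(-7*(-1/17) - 7))/2 = (22/(7/17 - 7))/2 = (22/(-112/17))/2 = (22*(-17/112))/2 = (½)*(-187/56) = -187/112 ≈ -1.6696)
(n*c)*C = -18*4*(-187/112) = -72*(-187/112) = 1683/14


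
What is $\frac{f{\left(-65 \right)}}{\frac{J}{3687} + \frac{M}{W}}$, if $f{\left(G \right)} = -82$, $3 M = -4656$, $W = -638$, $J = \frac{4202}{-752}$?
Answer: $- \frac{36263149296}{1075107893} \approx -33.73$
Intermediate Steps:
$J = - \frac{2101}{376}$ ($J = 4202 \left(- \frac{1}{752}\right) = - \frac{2101}{376} \approx -5.5878$)
$M = -1552$ ($M = \frac{1}{3} \left(-4656\right) = -1552$)
$\frac{f{\left(-65 \right)}}{\frac{J}{3687} + \frac{M}{W}} = - \frac{82}{- \frac{2101}{376 \cdot 3687} - \frac{1552}{-638}} = - \frac{82}{\left(- \frac{2101}{376}\right) \frac{1}{3687} - - \frac{776}{319}} = - \frac{82}{- \frac{2101}{1386312} + \frac{776}{319}} = - \frac{82}{\frac{1075107893}{442233528}} = \left(-82\right) \frac{442233528}{1075107893} = - \frac{36263149296}{1075107893}$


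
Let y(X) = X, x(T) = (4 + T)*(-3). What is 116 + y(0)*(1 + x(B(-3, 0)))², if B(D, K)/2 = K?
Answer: 116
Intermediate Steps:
B(D, K) = 2*K
x(T) = -12 - 3*T
116 + y(0)*(1 + x(B(-3, 0)))² = 116 + 0*(1 + (-12 - 6*0))² = 116 + 0*(1 + (-12 - 3*0))² = 116 + 0*(1 + (-12 + 0))² = 116 + 0*(1 - 12)² = 116 + 0*(-11)² = 116 + 0*121 = 116 + 0 = 116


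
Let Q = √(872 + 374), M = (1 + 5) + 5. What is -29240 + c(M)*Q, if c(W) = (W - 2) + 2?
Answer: -29240 + 11*√1246 ≈ -28852.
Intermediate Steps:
M = 11 (M = 6 + 5 = 11)
c(W) = W (c(W) = (-2 + W) + 2 = W)
Q = √1246 ≈ 35.299
-29240 + c(M)*Q = -29240 + 11*√1246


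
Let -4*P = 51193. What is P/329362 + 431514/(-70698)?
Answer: -95352749831/15523489784 ≈ -6.1425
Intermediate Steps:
P = -51193/4 (P = -1/4*51193 = -51193/4 ≈ -12798.)
P/329362 + 431514/(-70698) = -51193/4/329362 + 431514/(-70698) = -51193/4*1/329362 + 431514*(-1/70698) = -51193/1317448 - 71919/11783 = -95352749831/15523489784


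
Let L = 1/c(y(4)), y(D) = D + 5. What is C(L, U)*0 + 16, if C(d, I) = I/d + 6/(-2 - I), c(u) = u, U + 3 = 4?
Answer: 16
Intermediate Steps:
U = 1 (U = -3 + 4 = 1)
y(D) = 5 + D
L = ⅑ (L = 1/(5 + 4) = 1/9 = ⅑ ≈ 0.11111)
C(d, I) = 6/(-2 - I) + I/d
C(L, U)*0 + 16 = ((1² - 6*⅑ + 2*1)/((⅑)*(2 + 1)))*0 + 16 = (9*(1 - ⅔ + 2)/3)*0 + 16 = (9*(⅓)*(7/3))*0 + 16 = 7*0 + 16 = 0 + 16 = 16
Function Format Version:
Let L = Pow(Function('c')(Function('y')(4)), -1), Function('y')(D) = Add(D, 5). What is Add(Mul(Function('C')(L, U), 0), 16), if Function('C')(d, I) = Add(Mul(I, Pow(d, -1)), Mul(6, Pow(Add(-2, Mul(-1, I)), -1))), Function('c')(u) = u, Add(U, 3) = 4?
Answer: 16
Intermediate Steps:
U = 1 (U = Add(-3, 4) = 1)
Function('y')(D) = Add(5, D)
L = Rational(1, 9) (L = Pow(Add(5, 4), -1) = Pow(9, -1) = Rational(1, 9) ≈ 0.11111)
Function('C')(d, I) = Add(Mul(6, Pow(Add(-2, Mul(-1, I)), -1)), Mul(I, Pow(d, -1)))
Add(Mul(Function('C')(L, U), 0), 16) = Add(Mul(Mul(Pow(Rational(1, 9), -1), Pow(Add(2, 1), -1), Add(Pow(1, 2), Mul(-6, Rational(1, 9)), Mul(2, 1))), 0), 16) = Add(Mul(Mul(9, Pow(3, -1), Add(1, Rational(-2, 3), 2)), 0), 16) = Add(Mul(Mul(9, Rational(1, 3), Rational(7, 3)), 0), 16) = Add(Mul(7, 0), 16) = Add(0, 16) = 16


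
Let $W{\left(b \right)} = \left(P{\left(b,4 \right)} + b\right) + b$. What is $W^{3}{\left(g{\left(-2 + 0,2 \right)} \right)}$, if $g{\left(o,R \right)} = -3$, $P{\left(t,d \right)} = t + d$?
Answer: $-125$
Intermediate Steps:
$P{\left(t,d \right)} = d + t$
$W{\left(b \right)} = 4 + 3 b$ ($W{\left(b \right)} = \left(\left(4 + b\right) + b\right) + b = \left(4 + 2 b\right) + b = 4 + 3 b$)
$W^{3}{\left(g{\left(-2 + 0,2 \right)} \right)} = \left(4 + 3 \left(-3\right)\right)^{3} = \left(4 - 9\right)^{3} = \left(-5\right)^{3} = -125$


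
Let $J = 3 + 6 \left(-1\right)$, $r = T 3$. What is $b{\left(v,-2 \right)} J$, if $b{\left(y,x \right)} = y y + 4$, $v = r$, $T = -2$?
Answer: $-120$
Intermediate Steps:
$r = -6$ ($r = \left(-2\right) 3 = -6$)
$v = -6$
$b{\left(y,x \right)} = 4 + y^{2}$ ($b{\left(y,x \right)} = y^{2} + 4 = 4 + y^{2}$)
$J = -3$ ($J = 3 - 6 = -3$)
$b{\left(v,-2 \right)} J = \left(4 + \left(-6\right)^{2}\right) \left(-3\right) = \left(4 + 36\right) \left(-3\right) = 40 \left(-3\right) = -120$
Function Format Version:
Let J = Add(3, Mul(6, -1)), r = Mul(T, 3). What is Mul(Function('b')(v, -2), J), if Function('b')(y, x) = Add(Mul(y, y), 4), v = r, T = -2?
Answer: -120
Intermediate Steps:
r = -6 (r = Mul(-2, 3) = -6)
v = -6
Function('b')(y, x) = Add(4, Pow(y, 2)) (Function('b')(y, x) = Add(Pow(y, 2), 4) = Add(4, Pow(y, 2)))
J = -3 (J = Add(3, -6) = -3)
Mul(Function('b')(v, -2), J) = Mul(Add(4, Pow(-6, 2)), -3) = Mul(Add(4, 36), -3) = Mul(40, -3) = -120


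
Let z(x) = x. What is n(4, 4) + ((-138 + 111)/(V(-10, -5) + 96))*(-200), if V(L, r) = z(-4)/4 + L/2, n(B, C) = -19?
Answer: 41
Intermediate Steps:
V(L, r) = -1 + L/2 (V(L, r) = -4/4 + L/2 = -4*1/4 + L*(1/2) = -1 + L/2)
n(4, 4) + ((-138 + 111)/(V(-10, -5) + 96))*(-200) = -19 + ((-138 + 111)/((-1 + (1/2)*(-10)) + 96))*(-200) = -19 - 27/((-1 - 5) + 96)*(-200) = -19 - 27/(-6 + 96)*(-200) = -19 - 27/90*(-200) = -19 - 27*1/90*(-200) = -19 - 3/10*(-200) = -19 + 60 = 41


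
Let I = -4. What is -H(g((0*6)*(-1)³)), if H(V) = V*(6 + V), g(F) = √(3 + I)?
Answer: 1 - 6*I ≈ 1.0 - 6.0*I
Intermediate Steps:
g(F) = I (g(F) = √(3 - 4) = √(-1) = I)
-H(g((0*6)*(-1)³)) = -I*(6 + I)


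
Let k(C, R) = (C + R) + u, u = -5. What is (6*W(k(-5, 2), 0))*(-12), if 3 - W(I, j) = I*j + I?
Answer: -792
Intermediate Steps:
k(C, R) = -5 + C + R (k(C, R) = (C + R) - 5 = -5 + C + R)
W(I, j) = 3 - I - I*j (W(I, j) = 3 - (I*j + I) = 3 - (I + I*j) = 3 + (-I - I*j) = 3 - I - I*j)
(6*W(k(-5, 2), 0))*(-12) = (6*(3 - (-5 - 5 + 2) - 1*(-5 - 5 + 2)*0))*(-12) = (6*(3 - 1*(-8) - 1*(-8)*0))*(-12) = (6*(3 + 8 + 0))*(-12) = (6*11)*(-12) = 66*(-12) = -792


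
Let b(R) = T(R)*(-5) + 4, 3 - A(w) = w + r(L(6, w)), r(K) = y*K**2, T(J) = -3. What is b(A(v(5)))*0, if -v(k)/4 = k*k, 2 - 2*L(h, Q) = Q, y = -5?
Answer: 0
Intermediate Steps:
L(h, Q) = 1 - Q/2
v(k) = -4*k**2 (v(k) = -4*k*k = -4*k**2)
r(K) = -5*K**2
A(w) = 3 - w + 5*(1 - w/2)**2 (A(w) = 3 - (w - 5*(1 - w/2)**2) = 3 + (-w + 5*(1 - w/2)**2) = 3 - w + 5*(1 - w/2)**2)
b(R) = 19 (b(R) = -3*(-5) + 4 = 15 + 4 = 19)
b(A(v(5)))*0 = 19*0 = 0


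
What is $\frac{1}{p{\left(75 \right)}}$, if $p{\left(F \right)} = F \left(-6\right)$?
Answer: $- \frac{1}{450} \approx -0.0022222$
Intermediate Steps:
$p{\left(F \right)} = - 6 F$
$\frac{1}{p{\left(75 \right)}} = \frac{1}{\left(-6\right) 75} = \frac{1}{-450} = - \frac{1}{450}$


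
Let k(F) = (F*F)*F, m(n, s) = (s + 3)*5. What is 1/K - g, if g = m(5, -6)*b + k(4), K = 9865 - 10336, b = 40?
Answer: 252455/471 ≈ 536.00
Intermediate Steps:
m(n, s) = 15 + 5*s (m(n, s) = (3 + s)*5 = 15 + 5*s)
k(F) = F³ (k(F) = F²*F = F³)
K = -471
g = -536 (g = (15 + 5*(-6))*40 + 4³ = (15 - 30)*40 + 64 = -15*40 + 64 = -600 + 64 = -536)
1/K - g = 1/(-471) - 1*(-536) = -1/471 + 536 = 252455/471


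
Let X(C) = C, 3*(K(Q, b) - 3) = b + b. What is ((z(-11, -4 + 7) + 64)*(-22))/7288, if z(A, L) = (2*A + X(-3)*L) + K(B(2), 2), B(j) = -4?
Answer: -308/2733 ≈ -0.11270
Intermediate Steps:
K(Q, b) = 3 + 2*b/3 (K(Q, b) = 3 + (b + b)/3 = 3 + (2*b)/3 = 3 + 2*b/3)
z(A, L) = 13/3 - 3*L + 2*A (z(A, L) = (2*A - 3*L) + (3 + (⅔)*2) = (-3*L + 2*A) + (3 + 4/3) = (-3*L + 2*A) + 13/3 = 13/3 - 3*L + 2*A)
((z(-11, -4 + 7) + 64)*(-22))/7288 = (((13/3 - 3*(-4 + 7) + 2*(-11)) + 64)*(-22))/7288 = (((13/3 - 3*3 - 22) + 64)*(-22))*(1/7288) = (((13/3 - 9 - 22) + 64)*(-22))*(1/7288) = ((-80/3 + 64)*(-22))*(1/7288) = ((112/3)*(-22))*(1/7288) = -2464/3*1/7288 = -308/2733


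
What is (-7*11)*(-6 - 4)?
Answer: 770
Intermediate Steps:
(-7*11)*(-6 - 4) = -77*(-10) = 770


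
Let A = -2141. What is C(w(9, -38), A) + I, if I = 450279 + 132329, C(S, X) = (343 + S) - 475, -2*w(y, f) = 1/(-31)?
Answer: 36113513/62 ≈ 5.8248e+5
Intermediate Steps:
w(y, f) = 1/62 (w(y, f) = -½/(-31) = -½*(-1/31) = 1/62)
C(S, X) = -132 + S
I = 582608
C(w(9, -38), A) + I = (-132 + 1/62) + 582608 = -8183/62 + 582608 = 36113513/62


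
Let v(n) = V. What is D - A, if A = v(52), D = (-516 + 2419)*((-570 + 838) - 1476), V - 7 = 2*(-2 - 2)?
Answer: -2298823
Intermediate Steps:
V = -1 (V = 7 + 2*(-2 - 2) = 7 + 2*(-4) = 7 - 8 = -1)
D = -2298824 (D = 1903*(268 - 1476) = 1903*(-1208) = -2298824)
v(n) = -1
A = -1
D - A = -2298824 - 1*(-1) = -2298824 + 1 = -2298823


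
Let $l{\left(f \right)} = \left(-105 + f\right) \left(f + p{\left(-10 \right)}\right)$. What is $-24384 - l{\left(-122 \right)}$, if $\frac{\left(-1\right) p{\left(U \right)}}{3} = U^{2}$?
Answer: $-120178$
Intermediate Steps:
$p{\left(U \right)} = - 3 U^{2}$
$l{\left(f \right)} = \left(-300 + f\right) \left(-105 + f\right)$ ($l{\left(f \right)} = \left(-105 + f\right) \left(f - 3 \left(-10\right)^{2}\right) = \left(-105 + f\right) \left(f - 300\right) = \left(-105 + f\right) \left(-300 + f\right) = \left(-300 + f\right) \left(-105 + f\right)$)
$-24384 - l{\left(-122 \right)} = -24384 - \left(31500 + \left(-122\right)^{2} - -49410\right) = -24384 - \left(31500 + 14884 + 49410\right) = -24384 - 95794 = -120178$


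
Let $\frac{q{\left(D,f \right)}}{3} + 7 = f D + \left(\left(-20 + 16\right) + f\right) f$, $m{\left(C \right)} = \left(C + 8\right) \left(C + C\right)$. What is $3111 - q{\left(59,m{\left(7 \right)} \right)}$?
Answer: $-163818$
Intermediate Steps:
$m{\left(C \right)} = 2 C \left(8 + C\right)$ ($m{\left(C \right)} = \left(8 + C\right) 2 C = 2 C \left(8 + C\right)$)
$q{\left(D,f \right)} = -21 + 3 D f + 3 f \left(-4 + f\right)$ ($q{\left(D,f \right)} = -21 + 3 \left(f D + \left(\left(-20 + 16\right) + f\right) f\right) = -21 + 3 \left(D f + \left(-4 + f\right) f\right) = -21 + 3 \left(D f + f \left(-4 + f\right)\right) = -21 + \left(3 D f + 3 f \left(-4 + f\right)\right) = -21 + 3 D f + 3 f \left(-4 + f\right)$)
$3111 - q{\left(59,m{\left(7 \right)} \right)} = 3111 - \left(-21 - 12 \cdot 2 \cdot 7 \left(8 + 7\right) + 3 \left(2 \cdot 7 \left(8 + 7\right)\right)^{2} + 3 \cdot 59 \cdot 2 \cdot 7 \left(8 + 7\right)\right) = 3111 - \left(-21 - 12 \cdot 2 \cdot 7 \cdot 15 + 3 \left(2 \cdot 7 \cdot 15\right)^{2} + 3 \cdot 59 \cdot 2 \cdot 7 \cdot 15\right) = 3111 - \left(-21 - 2520 + 3 \cdot 210^{2} + 3 \cdot 59 \cdot 210\right) = 3111 - \left(-21 - 2520 + 3 \cdot 44100 + 37170\right) = 3111 - \left(-21 - 2520 + 132300 + 37170\right) = 3111 - 166929 = -163818$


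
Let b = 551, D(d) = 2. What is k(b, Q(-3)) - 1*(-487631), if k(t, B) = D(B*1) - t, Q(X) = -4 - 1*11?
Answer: 487082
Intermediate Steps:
Q(X) = -15 (Q(X) = -4 - 11 = -15)
k(t, B) = 2 - t
k(b, Q(-3)) - 1*(-487631) = (2 - 1*551) - 1*(-487631) = (2 - 551) + 487631 = -549 + 487631 = 487082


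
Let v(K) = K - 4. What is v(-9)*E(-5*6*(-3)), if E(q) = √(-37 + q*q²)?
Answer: -13*√728963 ≈ -11099.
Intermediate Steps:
v(K) = -4 + K
E(q) = √(-37 + q³)
v(-9)*E(-5*6*(-3)) = (-4 - 9)*√(-37 + (-5*6*(-3))³) = -13*√(-37 + (-30*(-3))³) = -13*√(-37 + 90³) = -13*√(-37 + 729000) = -13*√728963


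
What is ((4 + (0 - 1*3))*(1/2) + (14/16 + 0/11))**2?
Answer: 121/64 ≈ 1.8906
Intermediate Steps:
((4 + (0 - 1*3))*(1/2) + (14/16 + 0/11))**2 = ((4 + (0 - 3))*(1*(1/2)) + (14*(1/16) + 0*(1/11)))**2 = ((4 - 3)*(1/2) + (7/8 + 0))**2 = (1*(1/2) + 7/8)**2 = (1/2 + 7/8)**2 = (11/8)**2 = 121/64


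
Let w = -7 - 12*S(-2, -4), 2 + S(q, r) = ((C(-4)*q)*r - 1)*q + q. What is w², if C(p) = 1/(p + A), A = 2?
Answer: 6241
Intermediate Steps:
C(p) = 1/(2 + p) (C(p) = 1/(p + 2) = 1/(2 + p))
S(q, r) = -2 + q + q*(-1 - q*r/2) (S(q, r) = -2 + (((q/(2 - 4))*r - 1)*q + q) = -2 + (((q/(-2))*r - 1)*q + q) = -2 + (((-q/2)*r - 1)*q + q) = -2 + ((-q*r/2 - 1)*q + q) = -2 + ((-1 - q*r/2)*q + q) = -2 + (q*(-1 - q*r/2) + q) = -2 + (q + q*(-1 - q*r/2)) = -2 + q + q*(-1 - q*r/2))
w = -79 (w = -7 - 12*(-2 - ½*(-4)*(-2)²) = -7 - 12*(-2 - ½*(-4)*4) = -7 - 12*(-2 + 8) = -7 - 12*6 = -7 - 72 = -79)
w² = (-79)² = 6241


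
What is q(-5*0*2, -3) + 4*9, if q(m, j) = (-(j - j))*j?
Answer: 36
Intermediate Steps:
q(m, j) = 0 (q(m, j) = (-1*0)*j = 0*j = 0)
q(-5*0*2, -3) + 4*9 = 0 + 4*9 = 0 + 36 = 36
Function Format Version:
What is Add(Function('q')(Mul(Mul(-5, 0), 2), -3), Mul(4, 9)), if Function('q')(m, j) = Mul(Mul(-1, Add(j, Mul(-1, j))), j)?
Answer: 36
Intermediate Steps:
Function('q')(m, j) = 0 (Function('q')(m, j) = Mul(Mul(-1, 0), j) = Mul(0, j) = 0)
Add(Function('q')(Mul(Mul(-5, 0), 2), -3), Mul(4, 9)) = Add(0, Mul(4, 9)) = Add(0, 36) = 36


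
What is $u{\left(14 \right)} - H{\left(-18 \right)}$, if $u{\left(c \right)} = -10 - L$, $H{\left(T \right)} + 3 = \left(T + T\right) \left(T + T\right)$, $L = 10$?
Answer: $-1313$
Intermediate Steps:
$H{\left(T \right)} = -3 + 4 T^{2}$ ($H{\left(T \right)} = -3 + \left(T + T\right) \left(T + T\right) = -3 + 2 T 2 T = -3 + 4 T^{2}$)
$u{\left(c \right)} = -20$ ($u{\left(c \right)} = -10 - 10 = -20$)
$u{\left(14 \right)} - H{\left(-18 \right)} = -20 - \left(-3 + 4 \left(-18\right)^{2}\right) = -20 - \left(-3 + 4 \cdot 324\right) = -20 - \left(-3 + 1296\right) = -20 - 1293 = -1313$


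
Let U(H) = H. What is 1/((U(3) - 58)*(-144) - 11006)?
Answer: -1/3086 ≈ -0.00032404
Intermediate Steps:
1/((U(3) - 58)*(-144) - 11006) = 1/((3 - 58)*(-144) - 11006) = 1/(-55*(-144) - 11006) = 1/(7920 - 11006) = 1/(-3086) = -1/3086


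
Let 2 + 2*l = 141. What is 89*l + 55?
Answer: 12481/2 ≈ 6240.5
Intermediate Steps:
l = 139/2 (l = -1 + (½)*141 = -1 + 141/2 = 139/2 ≈ 69.500)
89*l + 55 = 89*(139/2) + 55 = 12371/2 + 55 = 12481/2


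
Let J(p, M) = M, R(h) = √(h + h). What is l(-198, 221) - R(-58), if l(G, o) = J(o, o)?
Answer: 221 - 2*I*√29 ≈ 221.0 - 10.77*I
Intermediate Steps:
R(h) = √2*√h (R(h) = √(2*h) = √2*√h)
l(G, o) = o
l(-198, 221) - R(-58) = 221 - √2*√(-58) = 221 - √2*I*√58 = 221 - 2*I*√29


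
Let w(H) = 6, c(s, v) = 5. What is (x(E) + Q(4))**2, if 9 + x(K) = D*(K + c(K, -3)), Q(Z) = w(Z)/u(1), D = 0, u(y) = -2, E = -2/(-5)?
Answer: 144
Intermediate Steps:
E = 2/5 (E = -2*(-1/5) = 2/5 ≈ 0.40000)
Q(Z) = -3 (Q(Z) = 6/(-2) = 6*(-1/2) = -3)
x(K) = -9 (x(K) = -9 + 0*(K + 5) = -9 + 0*(5 + K) = -9 + 0 = -9)
(x(E) + Q(4))**2 = (-9 - 3)**2 = (-12)**2 = 144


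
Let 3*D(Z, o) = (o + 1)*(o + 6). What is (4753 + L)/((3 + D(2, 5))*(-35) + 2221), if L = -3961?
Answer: 396/673 ≈ 0.58841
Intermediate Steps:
D(Z, o) = (1 + o)*(6 + o)/3 (D(Z, o) = ((o + 1)*(o + 6))/3 = ((1 + o)*(6 + o))/3 = (1 + o)*(6 + o)/3)
(4753 + L)/((3 + D(2, 5))*(-35) + 2221) = (4753 - 3961)/((3 + (2 + (⅓)*5² + (7/3)*5))*(-35) + 2221) = 792/((3 + (2 + (⅓)*25 + 35/3))*(-35) + 2221) = 792/((3 + (2 + 25/3 + 35/3))*(-35) + 2221) = 792/((3 + 22)*(-35) + 2221) = 792/(25*(-35) + 2221) = 792/(-875 + 2221) = 792/1346 = 792*(1/1346) = 396/673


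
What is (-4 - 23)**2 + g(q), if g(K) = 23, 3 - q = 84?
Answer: 752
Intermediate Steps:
q = -81 (q = 3 - 1*84 = 3 - 84 = -81)
(-4 - 23)**2 + g(q) = (-4 - 23)**2 + 23 = (-27)**2 + 23 = 729 + 23 = 752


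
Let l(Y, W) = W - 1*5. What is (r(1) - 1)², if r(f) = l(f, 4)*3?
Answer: 16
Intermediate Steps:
l(Y, W) = -5 + W (l(Y, W) = W - 5 = -5 + W)
r(f) = -3 (r(f) = (-5 + 4)*3 = -1*3 = -3)
(r(1) - 1)² = (-3 - 1)² = (-4)² = 16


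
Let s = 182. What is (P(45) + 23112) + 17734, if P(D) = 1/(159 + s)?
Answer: 13928487/341 ≈ 40846.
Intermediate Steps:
P(D) = 1/341 (P(D) = 1/(159 + 182) = 1/341)
(P(45) + 23112) + 17734 = (1/341 + 23112) + 17734 = 7881193/341 + 17734 = 13928487/341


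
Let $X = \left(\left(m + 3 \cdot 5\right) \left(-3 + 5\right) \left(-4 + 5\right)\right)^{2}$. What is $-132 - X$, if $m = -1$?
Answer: $-916$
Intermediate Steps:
$X = 784$ ($X = \left(\left(-1 + 3 \cdot 5\right) \left(-3 + 5\right) \left(-4 + 5\right)\right)^{2} = \left(\left(-1 + 15\right) 2 \cdot 1\right)^{2} = \left(14 \cdot 2\right)^{2} = 28^{2} = 784$)
$-132 - X = -132 - 784 = -916$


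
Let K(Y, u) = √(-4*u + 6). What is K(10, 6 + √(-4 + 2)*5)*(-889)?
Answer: -889*√(-18 - 20*I*√2) ≈ -2477.0 + 4512.3*I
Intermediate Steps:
K(Y, u) = √(6 - 4*u)
K(10, 6 + √(-4 + 2)*5)*(-889) = √(6 - 4*(6 + √(-4 + 2)*5))*(-889) = √(6 - 4*(6 + √(-2)*5))*(-889) = √(6 - 4*(6 + (I*√2)*5))*(-889) = √(6 - 4*(6 + 5*I*√2))*(-889) = √(6 + (-24 - 20*I*√2))*(-889) = √(-18 - 20*I*√2)*(-889) = -889*√(-18 - 20*I*√2)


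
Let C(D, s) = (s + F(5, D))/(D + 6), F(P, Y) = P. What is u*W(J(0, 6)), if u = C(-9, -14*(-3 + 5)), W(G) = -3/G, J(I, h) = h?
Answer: -23/6 ≈ -3.8333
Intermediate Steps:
C(D, s) = (5 + s)/(6 + D) (C(D, s) = (s + 5)/(D + 6) = (5 + s)/(6 + D))
u = 23/3 (u = (5 - 14*(-3 + 5))/(6 - 9) = (5 - 14*2)/(-3) = -(5 - 28)/3 = -⅓*(-23) = 23/3 ≈ 7.6667)
u*W(J(0, 6)) = 23*(-3/6)/3 = 23*(-3*⅙)/3 = (23/3)*(-½) = -23/6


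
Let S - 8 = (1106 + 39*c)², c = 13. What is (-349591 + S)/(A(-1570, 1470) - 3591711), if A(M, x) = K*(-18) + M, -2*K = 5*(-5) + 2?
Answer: -1126093/1796744 ≈ -0.62674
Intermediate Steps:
K = 23/2 (K = -(5*(-5) + 2)/2 = -(-25 + 2)/2 = -½*(-23) = 23/2 ≈ 11.500)
A(M, x) = -207 + M (A(M, x) = (23/2)*(-18) + M = -207 + M)
S = 2601777 (S = 8 + (1106 + 39*13)² = 8 + (1106 + 507)² = 8 + 1613² = 8 + 2601769 = 2601777)
(-349591 + S)/(A(-1570, 1470) - 3591711) = (-349591 + 2601777)/((-207 - 1570) - 3591711) = 2252186/(-1777 - 3591711) = 2252186/(-3593488) = 2252186*(-1/3593488) = -1126093/1796744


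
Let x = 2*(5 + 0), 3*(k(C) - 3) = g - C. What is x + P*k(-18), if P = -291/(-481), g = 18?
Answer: 9175/481 ≈ 19.075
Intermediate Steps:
k(C) = 9 - C/3 (k(C) = 3 + (18 - C)/3 = 3 + (6 - C/3) = 9 - C/3)
P = 291/481 (P = -291*(-1/481) = 291/481 ≈ 0.60499)
x = 10 (x = 2*5 = 10)
x + P*k(-18) = 10 + 291*(9 - ⅓*(-18))/481 = 10 + 291*(9 + 6)/481 = 10 + (291/481)*15 = 10 + 4365/481 = 9175/481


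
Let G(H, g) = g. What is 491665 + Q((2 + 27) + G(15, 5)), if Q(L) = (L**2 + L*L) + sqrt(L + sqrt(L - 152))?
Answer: 493977 + sqrt(34 + I*sqrt(118)) ≈ 4.9398e+5 + 0.92009*I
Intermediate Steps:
Q(L) = sqrt(L + sqrt(-152 + L)) + 2*L**2 (Q(L) = (L**2 + L**2) + sqrt(L + sqrt(-152 + L)) = 2*L**2 + sqrt(L + sqrt(-152 + L)) = sqrt(L + sqrt(-152 + L)) + 2*L**2)
491665 + Q((2 + 27) + G(15, 5)) = 491665 + (sqrt(((2 + 27) + 5) + sqrt(-152 + ((2 + 27) + 5))) + 2*((2 + 27) + 5)**2) = 491665 + (sqrt((29 + 5) + sqrt(-152 + (29 + 5))) + 2*(29 + 5)**2) = 491665 + (sqrt(34 + sqrt(-152 + 34)) + 2*34**2) = 491665 + (sqrt(34 + sqrt(-118)) + 2*1156) = 491665 + (sqrt(34 + I*sqrt(118)) + 2312) = 491665 + (2312 + sqrt(34 + I*sqrt(118))) = 493977 + sqrt(34 + I*sqrt(118))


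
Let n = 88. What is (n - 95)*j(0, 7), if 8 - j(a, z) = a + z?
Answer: -7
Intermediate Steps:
j(a, z) = 8 - a - z (j(a, z) = 8 - (a + z) = 8 + (-a - z) = 8 - a - z)
(n - 95)*j(0, 7) = (88 - 95)*(8 - 1*0 - 1*7) = -7*(8 + 0 - 7) = -7*1 = -7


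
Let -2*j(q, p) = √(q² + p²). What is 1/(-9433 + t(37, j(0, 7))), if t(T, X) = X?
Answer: -2/18873 ≈ -0.00010597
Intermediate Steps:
j(q, p) = -√(p² + q²)/2 (j(q, p) = -√(q² + p²)/2 = -√(p² + q²)/2)
1/(-9433 + t(37, j(0, 7))) = 1/(-9433 - √(7² + 0²)/2) = 1/(-9433 - √(49 + 0)/2) = 1/(-9433 - √49/2) = 1/(-9433 - ½*7) = 1/(-9433 - 7/2) = 1/(-18873/2) = -2/18873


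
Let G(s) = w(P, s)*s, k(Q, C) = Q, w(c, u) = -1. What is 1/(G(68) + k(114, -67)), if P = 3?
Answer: 1/46 ≈ 0.021739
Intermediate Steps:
G(s) = -s
1/(G(68) + k(114, -67)) = 1/(-1*68 + 114) = 1/(-68 + 114) = 1/46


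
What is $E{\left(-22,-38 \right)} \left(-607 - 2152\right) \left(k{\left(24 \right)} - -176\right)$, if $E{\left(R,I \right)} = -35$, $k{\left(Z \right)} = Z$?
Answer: $19313000$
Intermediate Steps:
$E{\left(-22,-38 \right)} \left(-607 - 2152\right) \left(k{\left(24 \right)} - -176\right) = - 35 \left(-607 - 2152\right) \left(24 - -176\right) = - 35 \left(- 2759 \left(24 + \left(-76 + 252\right)\right)\right) = - 35 \left(- 2759 \left(24 + 176\right)\right) = - 35 \left(\left(-2759\right) 200\right) = \left(-35\right) \left(-551800\right) = 19313000$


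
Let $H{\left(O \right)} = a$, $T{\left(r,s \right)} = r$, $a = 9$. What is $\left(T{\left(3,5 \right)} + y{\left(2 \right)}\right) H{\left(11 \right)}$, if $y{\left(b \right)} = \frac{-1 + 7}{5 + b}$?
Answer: $\frac{243}{7} \approx 34.714$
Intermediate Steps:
$H{\left(O \right)} = 9$
$y{\left(b \right)} = \frac{6}{5 + b}$
$\left(T{\left(3,5 \right)} + y{\left(2 \right)}\right) H{\left(11 \right)} = \left(3 + \frac{6}{5 + 2}\right) 9 = \left(3 + \frac{6}{7}\right) 9 = \frac{27}{7} \cdot 9 = \frac{243}{7}$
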